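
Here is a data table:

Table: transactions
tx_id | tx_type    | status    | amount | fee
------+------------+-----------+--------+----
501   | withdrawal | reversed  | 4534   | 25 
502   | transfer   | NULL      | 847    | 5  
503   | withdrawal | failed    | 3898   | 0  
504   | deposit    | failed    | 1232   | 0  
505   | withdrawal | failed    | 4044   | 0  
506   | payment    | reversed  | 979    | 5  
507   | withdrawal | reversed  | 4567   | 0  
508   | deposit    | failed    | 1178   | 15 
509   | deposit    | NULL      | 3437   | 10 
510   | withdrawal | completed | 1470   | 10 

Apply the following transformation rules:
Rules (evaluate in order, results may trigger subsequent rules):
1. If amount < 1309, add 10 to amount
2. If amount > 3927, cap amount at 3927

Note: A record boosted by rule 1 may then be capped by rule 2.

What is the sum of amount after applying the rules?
24862

Step 1: Apply rule 1 to records with amount < 1309
  - 4 records get bonus of 10
  - Of these, 0 records then exceed 3927 and get capped
Step 2: Apply rule 2 to records with amount > 3927
  - 3 records (original) are capped
Step 3: Calculate final sum = 24862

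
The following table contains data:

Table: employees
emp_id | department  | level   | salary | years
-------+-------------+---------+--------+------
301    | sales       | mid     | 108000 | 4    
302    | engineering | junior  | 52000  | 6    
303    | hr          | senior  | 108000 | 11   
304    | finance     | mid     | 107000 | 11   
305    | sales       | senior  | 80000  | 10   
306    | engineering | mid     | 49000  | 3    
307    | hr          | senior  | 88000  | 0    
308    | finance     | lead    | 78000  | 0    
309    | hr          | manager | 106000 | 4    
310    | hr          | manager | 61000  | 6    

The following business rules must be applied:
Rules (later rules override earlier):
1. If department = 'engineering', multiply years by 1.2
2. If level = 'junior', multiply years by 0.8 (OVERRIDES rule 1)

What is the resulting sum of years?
54.4

Step 1: Rule 2 takes priority for records with level = 'junior'
  - 1 records: 6 × 0.8 = 4.8
Step 2: Rule 1 applies to remaining records with department = 'engineering'
  - 1 records: 3 × 1.2 = 3.6
Step 3: Other records unchanged: 46
Step 4: Final sum = 4.8 + 3.6 + 46 = 54.4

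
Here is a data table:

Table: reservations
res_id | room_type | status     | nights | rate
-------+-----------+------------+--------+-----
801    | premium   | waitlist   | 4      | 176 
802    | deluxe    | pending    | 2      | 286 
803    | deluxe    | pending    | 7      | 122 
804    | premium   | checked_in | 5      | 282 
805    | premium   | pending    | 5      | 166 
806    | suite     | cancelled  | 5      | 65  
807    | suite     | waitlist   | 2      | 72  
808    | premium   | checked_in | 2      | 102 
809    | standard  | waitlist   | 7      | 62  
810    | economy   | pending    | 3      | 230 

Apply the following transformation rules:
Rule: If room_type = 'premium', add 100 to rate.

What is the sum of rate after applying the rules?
1963

Step 1: Count records where room_type = 'premium': 4
Step 2: Total bonus added: 4 × 100 = 400
Step 3: Original sum of rate: 1563
Step 4: Final sum = 1563 + 400 = 1963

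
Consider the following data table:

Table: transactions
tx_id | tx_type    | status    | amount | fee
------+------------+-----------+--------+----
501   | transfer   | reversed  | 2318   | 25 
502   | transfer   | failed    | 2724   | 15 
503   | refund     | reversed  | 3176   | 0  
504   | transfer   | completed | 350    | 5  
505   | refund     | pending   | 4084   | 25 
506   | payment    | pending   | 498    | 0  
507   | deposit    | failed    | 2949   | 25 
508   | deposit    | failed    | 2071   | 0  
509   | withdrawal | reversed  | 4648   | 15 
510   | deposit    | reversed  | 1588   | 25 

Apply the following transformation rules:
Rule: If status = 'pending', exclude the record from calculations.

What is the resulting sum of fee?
110

Step 1: Identify records where status = 'pending'
Step 2: The excluded records sum to 25
Step 3: Original total fee = 135
Step 4: Remaining total = 135 - 25 = 110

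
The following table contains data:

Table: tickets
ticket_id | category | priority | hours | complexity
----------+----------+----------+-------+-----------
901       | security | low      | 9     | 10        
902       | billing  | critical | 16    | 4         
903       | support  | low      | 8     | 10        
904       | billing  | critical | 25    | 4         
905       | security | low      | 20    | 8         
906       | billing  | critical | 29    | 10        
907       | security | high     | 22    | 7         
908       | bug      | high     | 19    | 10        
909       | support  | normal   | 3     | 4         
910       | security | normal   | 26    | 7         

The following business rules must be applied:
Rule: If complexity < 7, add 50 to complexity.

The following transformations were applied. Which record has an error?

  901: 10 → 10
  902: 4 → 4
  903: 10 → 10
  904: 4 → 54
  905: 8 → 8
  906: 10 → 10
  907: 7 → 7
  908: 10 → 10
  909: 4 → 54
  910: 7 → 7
Record 902 has an error. The correct transformed value should be 54, not 4.

Step 1: Check each record against the rule
Step 2: Record 902 has complexity = 4
Step 3: Since 4 < 7, the bonus should have been applied
Step 4: Correct value = 54, but claimed value = 4
Conclusion: Record 902 has the error.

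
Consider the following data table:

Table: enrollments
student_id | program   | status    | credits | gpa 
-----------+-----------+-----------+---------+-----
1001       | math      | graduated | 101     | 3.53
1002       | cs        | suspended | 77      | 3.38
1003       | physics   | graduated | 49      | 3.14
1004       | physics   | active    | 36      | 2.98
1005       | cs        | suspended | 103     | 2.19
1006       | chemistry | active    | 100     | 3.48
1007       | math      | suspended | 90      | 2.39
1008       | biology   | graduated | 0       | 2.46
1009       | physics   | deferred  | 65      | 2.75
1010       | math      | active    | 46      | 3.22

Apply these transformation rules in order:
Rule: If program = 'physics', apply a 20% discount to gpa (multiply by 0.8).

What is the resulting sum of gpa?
27.75

Step 1: Records with program = 'physics' have total gpa = 8.87
Step 2: Apply multiplier: 8.87 × 0.8 = 7.1
Step 3: Other records total: 20.65
Step 4: Final sum = 7.1 + 20.65 = 27.75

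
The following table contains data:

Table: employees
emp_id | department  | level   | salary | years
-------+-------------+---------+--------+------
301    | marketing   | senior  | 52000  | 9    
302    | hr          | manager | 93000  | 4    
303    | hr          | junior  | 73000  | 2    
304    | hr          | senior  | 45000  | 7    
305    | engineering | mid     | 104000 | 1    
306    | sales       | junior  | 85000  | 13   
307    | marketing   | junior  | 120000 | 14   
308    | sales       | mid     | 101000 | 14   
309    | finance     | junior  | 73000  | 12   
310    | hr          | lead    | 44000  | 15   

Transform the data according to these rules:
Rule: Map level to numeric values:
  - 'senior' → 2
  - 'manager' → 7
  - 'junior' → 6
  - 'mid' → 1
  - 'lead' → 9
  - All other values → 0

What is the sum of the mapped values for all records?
46

Step 1: Apply mapping to each record
Step 2: Count by status:
  'senior': 2 records × 2 = 4
  'manager': 1 records × 7 = 7
  'junior': 4 records × 6 = 24
  'mid': 2 records × 1 = 2
  'lead': 1 records × 9 = 9
Step 3: Sum all mapped values = 46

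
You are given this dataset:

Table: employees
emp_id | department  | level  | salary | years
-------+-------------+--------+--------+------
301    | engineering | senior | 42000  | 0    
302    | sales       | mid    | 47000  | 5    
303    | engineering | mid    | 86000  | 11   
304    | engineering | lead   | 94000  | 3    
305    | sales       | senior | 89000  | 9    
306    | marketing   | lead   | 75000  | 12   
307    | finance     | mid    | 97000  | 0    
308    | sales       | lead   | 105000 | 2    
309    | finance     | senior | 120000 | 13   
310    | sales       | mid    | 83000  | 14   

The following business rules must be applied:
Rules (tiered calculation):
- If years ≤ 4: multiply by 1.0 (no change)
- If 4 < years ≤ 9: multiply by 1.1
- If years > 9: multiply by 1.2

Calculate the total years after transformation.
80.4

Step 1: Tier 1 (years ≤ 4): 4 records, sum = 5 × 1.0 = 5.0
Step 2: Tier 2 (4 < years ≤ 9): 2 records, sum = 14 × 1.1 = 15.4
Step 3: Tier 3 (years > 9): 4 records, sum = 50 × 1.2 = 60.0
Step 4: Final sum = 5.0 + 15.4 + 60.0 = 80.4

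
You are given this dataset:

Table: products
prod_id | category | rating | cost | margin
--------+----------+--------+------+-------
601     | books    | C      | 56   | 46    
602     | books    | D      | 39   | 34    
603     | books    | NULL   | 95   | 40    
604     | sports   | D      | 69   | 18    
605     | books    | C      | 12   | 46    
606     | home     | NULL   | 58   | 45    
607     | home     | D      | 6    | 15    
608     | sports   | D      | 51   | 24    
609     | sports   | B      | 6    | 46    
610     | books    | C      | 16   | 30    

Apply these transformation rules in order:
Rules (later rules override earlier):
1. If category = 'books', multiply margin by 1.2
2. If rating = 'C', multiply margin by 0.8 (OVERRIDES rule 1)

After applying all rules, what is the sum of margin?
334.4

Step 1: Rule 2 takes priority for records with rating = 'C'
  - 3 records: 122 × 0.8 = 97.6
Step 2: Rule 1 applies to remaining records with category = 'books'
  - 2 records: 74 × 1.2 = 88.8
Step 3: Other records unchanged: 148
Step 4: Final sum = 97.6 + 88.8 + 148 = 334.4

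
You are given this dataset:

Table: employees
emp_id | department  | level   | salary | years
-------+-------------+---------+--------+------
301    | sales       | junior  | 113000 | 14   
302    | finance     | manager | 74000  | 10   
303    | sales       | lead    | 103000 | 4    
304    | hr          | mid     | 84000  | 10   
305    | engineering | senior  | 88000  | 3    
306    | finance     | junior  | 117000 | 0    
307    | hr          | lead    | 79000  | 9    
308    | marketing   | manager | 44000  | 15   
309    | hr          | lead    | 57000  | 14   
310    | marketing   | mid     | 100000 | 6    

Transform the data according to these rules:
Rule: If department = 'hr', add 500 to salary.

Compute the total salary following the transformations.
860500

Step 1: Count records where department = 'hr': 3
Step 2: Total bonus added: 3 × 500 = 1500
Step 3: Original sum of salary: 859000
Step 4: Final sum = 859000 + 1500 = 860500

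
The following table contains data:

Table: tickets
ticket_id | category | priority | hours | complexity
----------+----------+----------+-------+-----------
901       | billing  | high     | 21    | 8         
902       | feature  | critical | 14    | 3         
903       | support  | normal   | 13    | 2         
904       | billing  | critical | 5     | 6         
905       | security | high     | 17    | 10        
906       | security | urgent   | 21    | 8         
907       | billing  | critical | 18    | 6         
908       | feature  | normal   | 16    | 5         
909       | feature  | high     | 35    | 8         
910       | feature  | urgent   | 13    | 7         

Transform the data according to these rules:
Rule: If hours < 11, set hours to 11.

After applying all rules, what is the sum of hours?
179

Step 1: 1 records have hours < 11
Step 2: These records originally summed to 5
Step 3: After setting to minimum: 1 × 11 = 11
Step 4: Unaffected records sum: 168
Step 5: Final sum = 11 + 168 = 179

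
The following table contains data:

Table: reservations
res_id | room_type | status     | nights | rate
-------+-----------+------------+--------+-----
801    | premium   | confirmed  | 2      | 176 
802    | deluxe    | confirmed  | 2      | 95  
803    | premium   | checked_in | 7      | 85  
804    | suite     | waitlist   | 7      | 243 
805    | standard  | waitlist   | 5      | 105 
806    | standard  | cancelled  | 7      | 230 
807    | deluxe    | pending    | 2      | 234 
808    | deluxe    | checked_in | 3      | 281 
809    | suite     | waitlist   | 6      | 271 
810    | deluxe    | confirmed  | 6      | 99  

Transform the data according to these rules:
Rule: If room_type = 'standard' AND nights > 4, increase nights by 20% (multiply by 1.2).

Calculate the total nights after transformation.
49.4

Step 1: Find records where room_type = 'standard' AND nights > 4
Step 2: 2 records match, summing to 12
Step 3: After multiplier: 12 × 1.2 = 14.4
Step 4: Unaffected records sum: 35
Step 5: Final sum = 14.4 + 35 = 49.4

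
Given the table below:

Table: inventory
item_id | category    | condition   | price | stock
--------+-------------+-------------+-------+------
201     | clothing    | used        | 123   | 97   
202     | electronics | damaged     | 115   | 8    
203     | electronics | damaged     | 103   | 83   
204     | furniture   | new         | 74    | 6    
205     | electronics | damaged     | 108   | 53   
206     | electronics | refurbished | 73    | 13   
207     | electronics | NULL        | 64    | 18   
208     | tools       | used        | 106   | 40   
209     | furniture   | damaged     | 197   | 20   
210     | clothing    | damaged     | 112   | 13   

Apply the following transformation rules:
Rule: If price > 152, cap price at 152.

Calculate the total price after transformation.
1030

Step 1: 1 records have price > 152
Step 2: These records originally summed to 197
Step 3: After capping: 1 × 152 = 152
Step 4: Unaffected records sum: 878
Step 5: Final sum = 152 + 878 = 1030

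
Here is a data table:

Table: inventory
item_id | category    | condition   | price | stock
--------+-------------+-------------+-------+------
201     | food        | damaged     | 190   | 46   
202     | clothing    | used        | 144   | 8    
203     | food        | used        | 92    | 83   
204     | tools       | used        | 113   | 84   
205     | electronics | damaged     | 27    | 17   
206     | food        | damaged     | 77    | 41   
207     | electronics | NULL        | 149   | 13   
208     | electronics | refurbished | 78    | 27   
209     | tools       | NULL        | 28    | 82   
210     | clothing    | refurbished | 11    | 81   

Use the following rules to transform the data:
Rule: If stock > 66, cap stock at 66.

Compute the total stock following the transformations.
416

Step 1: 4 records have stock > 66
Step 2: These records originally summed to 330
Step 3: After capping: 4 × 66 = 264
Step 4: Unaffected records sum: 152
Step 5: Final sum = 264 + 152 = 416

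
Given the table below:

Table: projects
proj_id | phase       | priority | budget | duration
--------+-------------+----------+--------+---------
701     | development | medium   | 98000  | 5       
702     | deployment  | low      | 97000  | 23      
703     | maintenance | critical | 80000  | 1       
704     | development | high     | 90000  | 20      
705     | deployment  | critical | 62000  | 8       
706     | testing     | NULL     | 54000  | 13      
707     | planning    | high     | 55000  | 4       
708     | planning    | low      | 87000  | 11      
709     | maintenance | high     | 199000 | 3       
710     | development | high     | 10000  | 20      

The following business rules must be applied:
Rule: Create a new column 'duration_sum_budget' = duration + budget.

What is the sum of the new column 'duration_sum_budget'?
832108

Step 1: For each record, compute duration + budget
Example calculations:
  5 + 98000 = 98005
  23 + 97000 = 97023
  1 + 80000 = 80001
  ...
Step 2: Sum all derived values
Step 3: Total = 832108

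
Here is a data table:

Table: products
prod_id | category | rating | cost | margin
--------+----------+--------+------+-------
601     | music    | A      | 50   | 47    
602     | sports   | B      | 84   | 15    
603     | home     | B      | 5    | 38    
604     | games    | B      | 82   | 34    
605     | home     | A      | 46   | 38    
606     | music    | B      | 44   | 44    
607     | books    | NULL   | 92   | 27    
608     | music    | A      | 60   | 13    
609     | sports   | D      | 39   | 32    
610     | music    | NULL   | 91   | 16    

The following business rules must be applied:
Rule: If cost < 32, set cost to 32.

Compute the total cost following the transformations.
620

Step 1: 1 records have cost < 32
Step 2: These records originally summed to 5
Step 3: After setting to minimum: 1 × 32 = 32
Step 4: Unaffected records sum: 588
Step 5: Final sum = 32 + 588 = 620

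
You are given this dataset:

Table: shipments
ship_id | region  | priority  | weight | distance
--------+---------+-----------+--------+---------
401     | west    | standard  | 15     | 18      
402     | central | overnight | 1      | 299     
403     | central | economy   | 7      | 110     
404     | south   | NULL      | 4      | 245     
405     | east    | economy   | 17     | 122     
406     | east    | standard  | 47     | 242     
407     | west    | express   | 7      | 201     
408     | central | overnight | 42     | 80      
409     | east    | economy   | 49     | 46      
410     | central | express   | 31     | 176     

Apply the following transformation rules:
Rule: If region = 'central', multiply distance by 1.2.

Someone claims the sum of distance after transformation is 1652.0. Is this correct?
No, the correct result is 1672.0.

Step 1: Calculate the correct sum after transformation
Step 2: Apply multiplier 1.2 to records where region = 'central'
Step 3: Correct result = 1672.0
Step 4: Claimed result = 1652.0
Step 5: 1672.0 ≠ 1652.0
Conclusion: The claimed result is incorrect. The correct answer is 1672.0.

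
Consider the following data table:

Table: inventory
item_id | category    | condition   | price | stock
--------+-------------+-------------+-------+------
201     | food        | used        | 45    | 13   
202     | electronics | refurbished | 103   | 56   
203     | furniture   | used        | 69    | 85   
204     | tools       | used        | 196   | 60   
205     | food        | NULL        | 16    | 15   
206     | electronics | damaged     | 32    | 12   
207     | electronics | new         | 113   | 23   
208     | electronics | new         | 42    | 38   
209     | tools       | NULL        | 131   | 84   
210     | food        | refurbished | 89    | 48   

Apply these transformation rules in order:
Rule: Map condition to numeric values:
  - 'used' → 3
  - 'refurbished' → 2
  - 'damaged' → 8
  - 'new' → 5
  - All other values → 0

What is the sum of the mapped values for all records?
31

Step 1: Apply mapping to each record
Step 2: Count by status:
  'used': 3 records × 3 = 9
  'refurbished': 2 records × 2 = 4
  'damaged': 1 records × 8 = 8
  'new': 2 records × 5 = 10
Step 3: Sum all mapped values = 31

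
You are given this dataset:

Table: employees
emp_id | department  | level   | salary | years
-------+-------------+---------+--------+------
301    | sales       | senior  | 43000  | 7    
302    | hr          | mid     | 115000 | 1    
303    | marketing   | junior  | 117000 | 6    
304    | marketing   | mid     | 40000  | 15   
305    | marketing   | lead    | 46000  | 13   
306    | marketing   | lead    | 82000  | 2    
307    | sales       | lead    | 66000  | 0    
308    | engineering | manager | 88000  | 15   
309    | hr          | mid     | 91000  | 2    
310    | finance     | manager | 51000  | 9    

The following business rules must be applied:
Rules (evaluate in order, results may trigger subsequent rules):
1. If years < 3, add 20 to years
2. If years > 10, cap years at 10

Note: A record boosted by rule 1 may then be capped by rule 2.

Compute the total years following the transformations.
92

Step 1: Apply rule 1 to records with years < 3
  - 4 records get bonus of 20
  - Of these, 4 records then exceed 10 and get capped
Step 2: Apply rule 2 to records with years > 10
  - 3 records (original) are capped
Step 3: Calculate final sum = 92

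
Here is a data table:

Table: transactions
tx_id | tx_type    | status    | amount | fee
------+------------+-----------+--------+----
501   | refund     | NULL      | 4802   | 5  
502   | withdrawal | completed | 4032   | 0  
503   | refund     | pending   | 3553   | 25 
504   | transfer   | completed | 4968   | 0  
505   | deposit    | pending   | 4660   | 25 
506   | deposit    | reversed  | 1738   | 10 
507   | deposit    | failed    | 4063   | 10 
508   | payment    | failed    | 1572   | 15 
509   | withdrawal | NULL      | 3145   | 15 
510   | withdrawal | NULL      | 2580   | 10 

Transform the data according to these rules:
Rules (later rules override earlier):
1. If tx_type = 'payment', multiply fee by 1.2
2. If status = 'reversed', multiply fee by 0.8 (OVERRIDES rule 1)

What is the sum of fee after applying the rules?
116.0

Step 1: Rule 2 takes priority for records with status = 'reversed'
  - 1 records: 10 × 0.8 = 8.0
Step 2: Rule 1 applies to remaining records with tx_type = 'payment'
  - 1 records: 15 × 1.2 = 18.0
Step 3: Other records unchanged: 90
Step 4: Final sum = 8.0 + 18.0 + 90 = 116.0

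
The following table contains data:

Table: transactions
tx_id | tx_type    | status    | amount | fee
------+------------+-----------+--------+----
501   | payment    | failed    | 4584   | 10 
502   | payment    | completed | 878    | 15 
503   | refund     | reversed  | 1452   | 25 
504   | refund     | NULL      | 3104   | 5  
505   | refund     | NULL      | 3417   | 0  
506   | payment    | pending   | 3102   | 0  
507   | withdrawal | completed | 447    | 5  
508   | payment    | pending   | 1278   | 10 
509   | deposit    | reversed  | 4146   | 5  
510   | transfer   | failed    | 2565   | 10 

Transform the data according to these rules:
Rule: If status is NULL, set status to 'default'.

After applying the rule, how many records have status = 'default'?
2

Step 1: Count records where status IS NULL
Step 2: Found 2 records with NULL status
Step 3: These records will have status set to 'default'
Step 4: Records already having status = 'default': 0
Step 5: Answer: 2 + 0 = 2 records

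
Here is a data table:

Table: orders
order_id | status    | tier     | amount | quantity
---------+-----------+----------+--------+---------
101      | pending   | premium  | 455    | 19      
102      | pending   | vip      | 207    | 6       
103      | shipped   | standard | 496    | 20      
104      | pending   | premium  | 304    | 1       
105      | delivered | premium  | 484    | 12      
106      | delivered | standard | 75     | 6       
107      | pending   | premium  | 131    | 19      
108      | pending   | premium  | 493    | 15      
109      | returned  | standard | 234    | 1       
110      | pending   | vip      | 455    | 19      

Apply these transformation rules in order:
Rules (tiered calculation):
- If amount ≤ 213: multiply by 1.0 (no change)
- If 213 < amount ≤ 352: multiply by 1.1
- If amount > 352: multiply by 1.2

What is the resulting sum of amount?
3864.4

Step 1: Tier 1 (amount ≤ 213): 3 records, sum = 413 × 1.0 = 413.0
Step 2: Tier 2 (213 < amount ≤ 352): 2 records, sum = 538 × 1.1 = 591.8
Step 3: Tier 3 (amount > 352): 5 records, sum = 2383 × 1.2 = 2859.6
Step 4: Final sum = 413.0 + 591.8 + 2859.6 = 3864.4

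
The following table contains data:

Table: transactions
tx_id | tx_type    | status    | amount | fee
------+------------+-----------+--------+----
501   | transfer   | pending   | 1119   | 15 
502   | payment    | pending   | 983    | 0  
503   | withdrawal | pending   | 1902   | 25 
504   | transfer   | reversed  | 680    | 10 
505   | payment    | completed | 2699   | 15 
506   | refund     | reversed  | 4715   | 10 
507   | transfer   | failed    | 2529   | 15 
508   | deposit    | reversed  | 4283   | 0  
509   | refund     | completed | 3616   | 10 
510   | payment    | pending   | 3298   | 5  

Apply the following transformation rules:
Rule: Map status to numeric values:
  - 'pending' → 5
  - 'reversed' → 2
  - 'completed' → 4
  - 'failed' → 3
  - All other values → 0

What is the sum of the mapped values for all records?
37

Step 1: Apply mapping to each record
Step 2: Count by status:
  'pending': 4 records × 5 = 20
  'reversed': 3 records × 2 = 6
  'completed': 2 records × 4 = 8
  'failed': 1 records × 3 = 3
Step 3: Sum all mapped values = 37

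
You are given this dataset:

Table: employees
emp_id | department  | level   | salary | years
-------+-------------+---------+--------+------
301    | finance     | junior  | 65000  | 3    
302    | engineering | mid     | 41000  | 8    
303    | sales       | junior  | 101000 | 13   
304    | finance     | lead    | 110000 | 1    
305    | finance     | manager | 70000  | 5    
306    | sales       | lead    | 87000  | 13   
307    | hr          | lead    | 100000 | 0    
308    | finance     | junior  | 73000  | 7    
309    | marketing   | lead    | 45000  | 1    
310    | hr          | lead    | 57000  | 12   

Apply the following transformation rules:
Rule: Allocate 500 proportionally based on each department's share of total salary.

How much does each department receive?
engineering: 27.37, finance: 212.28, hr: 104.81, marketing: 30.04, sales: 125.5

Step 1: Calculate total salary = 749000
Step 2: Calculate each department's proportion:
  engineering: 41000/749000 = 5.47% → 27.37
  finance: 318000/749000 = 42.46% → 212.28
  hr: 157000/749000 = 20.96% → 104.81
  marketing: 45000/749000 = 6.01% → 30.04
  sales: 188000/749000 = 25.10% → 125.5
Step 3: Verify: sum of allocations ≈ 500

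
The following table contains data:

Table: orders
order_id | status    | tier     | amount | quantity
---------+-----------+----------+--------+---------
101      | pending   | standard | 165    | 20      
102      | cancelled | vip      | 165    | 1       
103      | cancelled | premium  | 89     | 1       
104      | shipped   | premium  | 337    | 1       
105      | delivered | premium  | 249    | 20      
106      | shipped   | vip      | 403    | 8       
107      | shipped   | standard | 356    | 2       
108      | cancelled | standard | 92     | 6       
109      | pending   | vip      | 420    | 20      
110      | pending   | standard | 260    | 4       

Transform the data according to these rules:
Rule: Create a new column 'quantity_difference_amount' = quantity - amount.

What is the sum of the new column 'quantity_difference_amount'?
-2453

Step 1: For each record, compute quantity - amount
Example calculations:
  20 - 165 = -145
  1 - 165 = -164
  1 - 89 = -88
  ...
Step 2: Sum all derived values
Step 3: Total = -2453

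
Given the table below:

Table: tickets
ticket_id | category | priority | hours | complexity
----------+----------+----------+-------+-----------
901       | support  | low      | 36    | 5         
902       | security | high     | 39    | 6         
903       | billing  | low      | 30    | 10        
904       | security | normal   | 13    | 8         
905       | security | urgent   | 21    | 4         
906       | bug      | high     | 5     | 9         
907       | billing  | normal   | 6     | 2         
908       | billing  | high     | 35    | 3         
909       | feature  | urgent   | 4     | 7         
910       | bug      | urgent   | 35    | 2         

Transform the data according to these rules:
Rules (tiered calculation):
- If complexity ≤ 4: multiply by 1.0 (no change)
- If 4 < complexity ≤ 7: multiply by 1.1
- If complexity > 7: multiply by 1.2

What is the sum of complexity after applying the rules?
63.2

Step 1: Tier 1 (complexity ≤ 4): 4 records, sum = 11 × 1.0 = 11.0
Step 2: Tier 2 (4 < complexity ≤ 7): 3 records, sum = 18 × 1.1 = 19.8
Step 3: Tier 3 (complexity > 7): 3 records, sum = 27 × 1.2 = 32.4
Step 4: Final sum = 11.0 + 19.8 + 32.4 = 63.2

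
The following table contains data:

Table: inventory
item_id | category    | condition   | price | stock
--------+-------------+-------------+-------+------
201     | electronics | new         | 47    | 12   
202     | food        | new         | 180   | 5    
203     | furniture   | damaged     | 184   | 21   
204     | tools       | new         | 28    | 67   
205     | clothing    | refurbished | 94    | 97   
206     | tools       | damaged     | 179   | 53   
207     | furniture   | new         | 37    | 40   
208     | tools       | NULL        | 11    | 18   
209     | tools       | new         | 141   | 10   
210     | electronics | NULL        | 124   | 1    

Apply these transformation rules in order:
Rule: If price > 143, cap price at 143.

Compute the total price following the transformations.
911

Step 1: 3 records have price > 143
Step 2: These records originally summed to 543
Step 3: After capping: 3 × 143 = 429
Step 4: Unaffected records sum: 482
Step 5: Final sum = 429 + 482 = 911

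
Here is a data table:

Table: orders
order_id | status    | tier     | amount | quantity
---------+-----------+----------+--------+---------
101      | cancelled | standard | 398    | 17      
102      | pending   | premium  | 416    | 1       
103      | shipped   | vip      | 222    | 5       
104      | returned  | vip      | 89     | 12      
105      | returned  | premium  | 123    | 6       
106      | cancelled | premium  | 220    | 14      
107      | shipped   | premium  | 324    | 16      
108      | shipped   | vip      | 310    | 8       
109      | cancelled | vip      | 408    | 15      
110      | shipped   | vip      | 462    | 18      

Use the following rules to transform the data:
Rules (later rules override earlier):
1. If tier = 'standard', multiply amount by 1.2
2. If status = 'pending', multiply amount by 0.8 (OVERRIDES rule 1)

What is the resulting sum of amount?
2968.4

Step 1: Rule 2 takes priority for records with status = 'pending'
  - 1 records: 416 × 0.8 = 332.8
Step 2: Rule 1 applies to remaining records with tier = 'standard'
  - 1 records: 398 × 1.2 = 477.6
Step 3: Other records unchanged: 2158
Step 4: Final sum = 332.8 + 477.6 + 2158 = 2968.4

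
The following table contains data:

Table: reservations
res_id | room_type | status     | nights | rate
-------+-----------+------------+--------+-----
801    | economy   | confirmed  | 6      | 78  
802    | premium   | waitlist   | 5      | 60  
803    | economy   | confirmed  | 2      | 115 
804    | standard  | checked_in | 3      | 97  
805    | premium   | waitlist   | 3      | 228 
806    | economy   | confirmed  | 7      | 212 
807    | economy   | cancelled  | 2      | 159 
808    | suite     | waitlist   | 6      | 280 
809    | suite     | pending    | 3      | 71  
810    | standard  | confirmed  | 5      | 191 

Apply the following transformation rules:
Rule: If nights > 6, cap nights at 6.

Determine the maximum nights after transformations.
6

Step 1: Original maximum nights = 7
Step 2: Apply cap at 6
Step 3: 1 records had nights > 6 and were capped
Step 4: Maximum after transformation = 6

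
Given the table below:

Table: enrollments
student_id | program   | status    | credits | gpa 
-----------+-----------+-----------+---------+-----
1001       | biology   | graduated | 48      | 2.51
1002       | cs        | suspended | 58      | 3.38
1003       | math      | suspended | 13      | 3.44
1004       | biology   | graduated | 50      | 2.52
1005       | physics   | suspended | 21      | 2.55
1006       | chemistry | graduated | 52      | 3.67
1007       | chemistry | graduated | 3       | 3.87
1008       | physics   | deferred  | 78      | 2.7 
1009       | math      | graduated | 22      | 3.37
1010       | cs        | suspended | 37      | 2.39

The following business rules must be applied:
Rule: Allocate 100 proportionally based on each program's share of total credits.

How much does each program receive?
biology: 25.65, chemistry: 14.4, cs: 24.87, math: 9.16, physics: 25.92

Step 1: Calculate total credits = 382
Step 2: Calculate each program's proportion:
  biology: 98/382 = 25.65% → 25.65
  chemistry: 55/382 = 14.40% → 14.4
  cs: 95/382 = 24.87% → 24.87
  math: 35/382 = 9.16% → 9.16
  physics: 99/382 = 25.92% → 25.92
Step 3: Verify: sum of allocations ≈ 100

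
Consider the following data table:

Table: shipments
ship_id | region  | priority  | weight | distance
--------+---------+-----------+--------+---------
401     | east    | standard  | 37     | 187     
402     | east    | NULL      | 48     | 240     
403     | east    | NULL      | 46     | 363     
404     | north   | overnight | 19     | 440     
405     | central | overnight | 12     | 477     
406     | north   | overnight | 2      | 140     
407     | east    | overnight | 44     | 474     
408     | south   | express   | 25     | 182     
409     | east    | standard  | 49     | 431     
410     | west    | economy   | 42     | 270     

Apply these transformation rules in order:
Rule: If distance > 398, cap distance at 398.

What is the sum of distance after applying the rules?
2974

Step 1: 4 records have distance > 398
Step 2: These records originally summed to 1822
Step 3: After capping: 4 × 398 = 1592
Step 4: Unaffected records sum: 1382
Step 5: Final sum = 1592 + 1382 = 2974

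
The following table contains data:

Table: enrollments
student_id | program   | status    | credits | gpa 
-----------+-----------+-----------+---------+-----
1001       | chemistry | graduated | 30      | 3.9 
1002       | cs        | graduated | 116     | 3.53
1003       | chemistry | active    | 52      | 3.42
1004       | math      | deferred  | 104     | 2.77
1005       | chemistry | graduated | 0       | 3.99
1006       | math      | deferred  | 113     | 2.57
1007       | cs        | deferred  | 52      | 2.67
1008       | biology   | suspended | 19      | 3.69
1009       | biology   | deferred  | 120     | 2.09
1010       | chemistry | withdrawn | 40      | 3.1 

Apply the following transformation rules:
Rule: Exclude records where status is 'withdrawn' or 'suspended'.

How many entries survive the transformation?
8

Step 1: Count records to exclude
  - 1 (withdrawn) + 1 (suspended) = 2 records
Step 2: Total records: 10
Step 3: Remaining = 10 - 2 = 8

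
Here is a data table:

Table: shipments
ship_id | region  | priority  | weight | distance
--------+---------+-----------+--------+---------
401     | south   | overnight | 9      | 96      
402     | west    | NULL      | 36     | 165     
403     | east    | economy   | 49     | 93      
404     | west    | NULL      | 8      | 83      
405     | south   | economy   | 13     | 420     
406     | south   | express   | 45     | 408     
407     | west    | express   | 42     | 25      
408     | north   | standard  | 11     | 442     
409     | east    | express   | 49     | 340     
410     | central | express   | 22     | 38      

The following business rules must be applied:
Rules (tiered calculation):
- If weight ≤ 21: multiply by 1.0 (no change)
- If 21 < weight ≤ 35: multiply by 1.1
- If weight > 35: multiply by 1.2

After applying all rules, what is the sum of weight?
330.4

Step 1: Tier 1 (weight ≤ 21): 4 records, sum = 41 × 1.0 = 41.0
Step 2: Tier 2 (21 < weight ≤ 35): 1 records, sum = 22 × 1.1 = 24.2
Step 3: Tier 3 (weight > 35): 5 records, sum = 221 × 1.2 = 265.2
Step 4: Final sum = 41.0 + 24.2 + 265.2 = 330.4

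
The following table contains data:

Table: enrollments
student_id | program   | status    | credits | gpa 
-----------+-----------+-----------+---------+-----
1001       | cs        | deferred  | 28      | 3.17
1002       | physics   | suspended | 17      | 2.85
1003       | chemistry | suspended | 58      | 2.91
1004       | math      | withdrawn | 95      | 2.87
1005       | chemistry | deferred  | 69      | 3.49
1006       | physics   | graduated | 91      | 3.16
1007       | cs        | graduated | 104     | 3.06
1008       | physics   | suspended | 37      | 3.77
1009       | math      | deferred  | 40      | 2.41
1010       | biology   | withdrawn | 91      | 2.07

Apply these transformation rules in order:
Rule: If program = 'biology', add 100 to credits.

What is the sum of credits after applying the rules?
730

Step 1: Count records where program = 'biology': 1
Step 2: Total bonus added: 1 × 100 = 100
Step 3: Original sum of credits: 630
Step 4: Final sum = 630 + 100 = 730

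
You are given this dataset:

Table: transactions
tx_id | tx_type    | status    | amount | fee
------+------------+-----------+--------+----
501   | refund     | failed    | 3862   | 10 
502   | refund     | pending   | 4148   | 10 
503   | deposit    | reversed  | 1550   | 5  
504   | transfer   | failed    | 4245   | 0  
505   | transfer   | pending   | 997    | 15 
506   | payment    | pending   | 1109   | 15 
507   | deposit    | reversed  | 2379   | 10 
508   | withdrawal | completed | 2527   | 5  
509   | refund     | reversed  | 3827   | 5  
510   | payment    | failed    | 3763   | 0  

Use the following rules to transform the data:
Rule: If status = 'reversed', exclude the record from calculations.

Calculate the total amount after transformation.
20651

Step 1: Identify records where status = 'reversed'
Step 2: The excluded records sum to 7756
Step 3: Original total amount = 28407
Step 4: Remaining total = 28407 - 7756 = 20651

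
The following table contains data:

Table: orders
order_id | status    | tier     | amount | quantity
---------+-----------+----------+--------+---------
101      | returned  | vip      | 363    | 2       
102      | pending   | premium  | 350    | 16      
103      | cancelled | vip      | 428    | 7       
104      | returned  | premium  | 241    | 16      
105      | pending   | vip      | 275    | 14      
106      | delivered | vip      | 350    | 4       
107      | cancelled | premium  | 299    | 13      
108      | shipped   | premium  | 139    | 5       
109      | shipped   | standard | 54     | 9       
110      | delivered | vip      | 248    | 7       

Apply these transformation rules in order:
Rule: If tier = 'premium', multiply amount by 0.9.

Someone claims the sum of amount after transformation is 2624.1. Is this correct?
No, the correct result is 2644.1.

Step 1: Calculate the correct sum after transformation
Step 2: Apply multiplier 0.9 to records where tier = 'premium'
Step 3: Correct result = 2644.1
Step 4: Claimed result = 2624.1
Step 5: 2644.1 ≠ 2624.1
Conclusion: The claimed result is incorrect. The correct answer is 2644.1.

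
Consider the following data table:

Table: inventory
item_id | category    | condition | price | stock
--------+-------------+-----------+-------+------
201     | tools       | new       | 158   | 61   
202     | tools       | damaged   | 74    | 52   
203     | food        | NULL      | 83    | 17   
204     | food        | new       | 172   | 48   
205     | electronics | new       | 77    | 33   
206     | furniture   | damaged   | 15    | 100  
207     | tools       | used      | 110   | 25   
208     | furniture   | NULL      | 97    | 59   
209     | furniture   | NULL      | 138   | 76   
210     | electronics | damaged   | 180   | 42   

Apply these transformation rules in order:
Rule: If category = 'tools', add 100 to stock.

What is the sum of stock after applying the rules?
813

Step 1: Count records where category = 'tools': 3
Step 2: Total bonus added: 3 × 100 = 300
Step 3: Original sum of stock: 513
Step 4: Final sum = 513 + 300 = 813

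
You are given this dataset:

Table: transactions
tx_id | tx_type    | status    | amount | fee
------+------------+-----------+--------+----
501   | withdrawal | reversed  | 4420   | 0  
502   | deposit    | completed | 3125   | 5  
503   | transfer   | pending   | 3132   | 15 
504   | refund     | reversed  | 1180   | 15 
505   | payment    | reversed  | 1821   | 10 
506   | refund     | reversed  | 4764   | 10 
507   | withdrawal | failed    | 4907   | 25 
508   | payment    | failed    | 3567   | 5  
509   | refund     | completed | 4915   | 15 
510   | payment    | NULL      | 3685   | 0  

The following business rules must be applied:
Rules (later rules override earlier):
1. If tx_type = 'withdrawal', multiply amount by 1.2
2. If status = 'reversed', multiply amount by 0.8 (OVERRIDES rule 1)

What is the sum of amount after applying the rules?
34060.4

Step 1: Rule 2 takes priority for records with status = 'reversed'
  - 4 records: 12185 × 0.8 = 9748.0
Step 2: Rule 1 applies to remaining records with tx_type = 'withdrawal'
  - 1 records: 4907 × 1.2 = 5888.4
Step 3: Other records unchanged: 18424
Step 4: Final sum = 9748.0 + 5888.4 + 18424 = 34060.4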